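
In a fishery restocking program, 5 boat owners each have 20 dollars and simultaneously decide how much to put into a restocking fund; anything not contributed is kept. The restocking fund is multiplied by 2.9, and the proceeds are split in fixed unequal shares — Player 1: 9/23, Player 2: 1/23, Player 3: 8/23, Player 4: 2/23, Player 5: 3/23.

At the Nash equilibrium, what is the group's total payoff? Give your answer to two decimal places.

176.00 dollars

A player with share s gets back 2.9·s per unit contributed, so full contribution is dominant for anyone with s > 1/2.9 = 0.3448 and zero contribution is dominant for anyone below.
Player 1 and Player 3 are above the threshold, contributing 20 each; the remaining 3 contribute 0. Total contributed: 40.
The restocking fund pays out 2.9 × 40 = 116.00 in total (split across the unequal shares, but the aggregate is all that matters for the group sum).
The 3 free-riders keep 20 each, adding 60. Group total = 60 + 116.00 = 176.00.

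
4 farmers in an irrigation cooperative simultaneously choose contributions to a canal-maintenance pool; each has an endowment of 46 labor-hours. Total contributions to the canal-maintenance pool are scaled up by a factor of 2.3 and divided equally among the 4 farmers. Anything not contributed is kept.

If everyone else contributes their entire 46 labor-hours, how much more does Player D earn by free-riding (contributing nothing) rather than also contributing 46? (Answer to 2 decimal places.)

19.55 labor-hours

Switching from a contribution of 46 to 0 lets Player D keep an extra 46 labor-hours, but lowers the canal-maintenance pool by 46, which costs Player D their own share of that drop: 2.3/4 × 46 = 26.45.
Net gain = 46 − 26.45 = 19.55. The private return per contributed unit (0.5750) is below 1, so free-riding is indeed the best response regardless of what the others do.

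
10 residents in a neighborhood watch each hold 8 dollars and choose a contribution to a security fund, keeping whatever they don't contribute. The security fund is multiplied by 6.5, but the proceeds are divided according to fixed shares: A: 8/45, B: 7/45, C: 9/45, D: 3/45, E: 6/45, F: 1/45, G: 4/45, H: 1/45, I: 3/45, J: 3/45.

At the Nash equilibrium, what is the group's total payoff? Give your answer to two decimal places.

A player with share s gets back 6.5·s per unit contributed, so full contribution is dominant for anyone with s > 1/6.5 = 0.1538 and zero contribution is dominant for anyone below.
A, B and C clear that bar, contributing 8 each; the remaining 7 contribute 0. Total contributed: 24.
The security fund pays out 6.5 × 24 = 156.00 in total (split across the unequal shares, but the aggregate is all that matters for the group sum).
The 7 free-riders keep 8 each, adding 56. Group total = 56 + 156.00 = 212.00.

212.00 dollars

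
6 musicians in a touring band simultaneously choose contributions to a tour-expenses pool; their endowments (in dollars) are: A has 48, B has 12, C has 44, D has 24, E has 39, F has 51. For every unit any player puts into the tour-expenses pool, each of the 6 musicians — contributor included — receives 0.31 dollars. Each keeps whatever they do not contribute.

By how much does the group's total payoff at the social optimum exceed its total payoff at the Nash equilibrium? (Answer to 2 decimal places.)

187.48 dollars

The private return per contributed unit is 0.31 < 1 for everyone, so the Nash equilibrium is zero contribution and the group total is Σ E_j = 48 + 12 + 44 + 24 + 39 + 51 = 218.
Each contributed unit returns 1.860 to the group, so the social optimum is full contribution by everyone: group total = 1.860 × 218 = 405.48.
Efficiency loss = (1.860 − 1) × 218 = 187.48.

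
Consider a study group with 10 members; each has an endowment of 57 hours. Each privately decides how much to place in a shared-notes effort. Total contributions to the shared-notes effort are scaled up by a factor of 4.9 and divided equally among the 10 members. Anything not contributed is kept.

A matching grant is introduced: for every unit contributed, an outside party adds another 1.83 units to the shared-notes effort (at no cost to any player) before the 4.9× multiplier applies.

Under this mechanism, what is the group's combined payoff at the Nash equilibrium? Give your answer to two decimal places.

The effective private return per unit is now 4.9 × 2.83 / 10 = 1.3867 > 1, so every player's dominant strategy flips to full contribution.
So the Nash equilibrium is full contribution by all 10; the group earns 4.9 × 2.83 × 570 = 7904.19.

7904.19 hours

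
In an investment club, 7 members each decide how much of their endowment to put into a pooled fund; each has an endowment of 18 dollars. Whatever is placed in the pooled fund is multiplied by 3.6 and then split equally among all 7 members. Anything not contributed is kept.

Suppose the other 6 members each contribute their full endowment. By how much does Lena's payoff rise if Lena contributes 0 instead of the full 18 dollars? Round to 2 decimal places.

8.74 dollars

Switching from a contribution of 18 to 0 lets Lena keep an extra 18 dollars, but lowers the pooled fund by 18, which costs Lena their own share of that drop: 3.6/7 × 18 = 9.26.
Net gain = 18 − 9.26 = 8.74. The private return per contributed unit (0.5143) is below 1, so free-riding is indeed the best response regardless of what the others do.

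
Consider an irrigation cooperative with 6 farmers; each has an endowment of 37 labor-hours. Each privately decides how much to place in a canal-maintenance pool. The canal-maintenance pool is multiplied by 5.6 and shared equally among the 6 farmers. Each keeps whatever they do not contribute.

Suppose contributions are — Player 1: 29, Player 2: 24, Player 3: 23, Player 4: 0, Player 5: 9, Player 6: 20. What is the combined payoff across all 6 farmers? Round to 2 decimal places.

Total contributed: 29 + 24 + 23 + 0 + 9 + 20 = 105; total kept: 6 × 37 − 105 = 117.
The canal-maintenance pool pays out 5.6 × 105 = 588.00 in aggregate.
Group total = 117 + 588.00 = 705.00.

705.00 labor-hours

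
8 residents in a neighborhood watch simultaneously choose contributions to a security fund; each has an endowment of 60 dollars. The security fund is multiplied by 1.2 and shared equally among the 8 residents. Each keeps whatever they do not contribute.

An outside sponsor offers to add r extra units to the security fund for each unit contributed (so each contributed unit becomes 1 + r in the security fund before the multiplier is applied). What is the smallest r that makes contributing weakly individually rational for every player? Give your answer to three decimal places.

With matching at rate r, one contributed unit becomes (1 + r) in the security fund and returns 1.2 × (1 + r) / 8 to the contributor.
Setting this equal to 1: 1 + r = 8/1.2 = 6.6667.
So the minimum matching rate is r = 6.6667 − 1 = 5.667.

5.667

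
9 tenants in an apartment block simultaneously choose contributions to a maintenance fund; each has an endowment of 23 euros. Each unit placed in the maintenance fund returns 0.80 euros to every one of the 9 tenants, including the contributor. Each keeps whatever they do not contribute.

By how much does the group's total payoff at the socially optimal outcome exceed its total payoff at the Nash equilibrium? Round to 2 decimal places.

1283.40 euros

The private return per contributed unit is 0.80 < 1, so contributing 0 is dominant for every player. At the Nash equilibrium everyone keeps their 23, and the group total is 9 × 23 = 207.
Each contributed unit returns 7.200 to the group as a whole (0.80 to each of 9 players), which exceeds 1, so the social optimum is full contribution: group total = 7.200 × 207 = 1490.40.
Efficiency loss = 1490.40 − 207 = 1283.40.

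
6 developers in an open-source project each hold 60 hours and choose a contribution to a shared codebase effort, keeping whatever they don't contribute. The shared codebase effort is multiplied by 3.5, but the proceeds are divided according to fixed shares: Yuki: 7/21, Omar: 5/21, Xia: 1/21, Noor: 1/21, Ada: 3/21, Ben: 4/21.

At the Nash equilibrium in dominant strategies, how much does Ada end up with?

90.00 hours

For player j, contributing a unit is worthwhile iff 3.5 × (j's share) ≥ 1, i.e. iff j's share is at least 0.2857.
The only share above 0.2857 is Yuki's 7/21, contributing 60; the remaining 5 contribute 0. Total contributed: 60.
Ada keeps 60 and receives 3.5 × 60 × 3/21 = 30.00 from the shared codebase effort, for a payoff of 90.00.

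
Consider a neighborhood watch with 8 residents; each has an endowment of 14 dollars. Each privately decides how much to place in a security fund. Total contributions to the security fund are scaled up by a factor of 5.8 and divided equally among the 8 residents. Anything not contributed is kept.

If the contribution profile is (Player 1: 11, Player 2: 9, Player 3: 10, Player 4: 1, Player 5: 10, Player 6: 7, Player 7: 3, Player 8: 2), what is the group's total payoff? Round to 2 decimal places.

366.40 dollars

Total contributed: 11 + 9 + 10 + 1 + 10 + 7 + 3 + 2 = 53; total kept: 8 × 14 − 53 = 59.
The security fund pays out 5.8 × 53 = 307.40 in aggregate.
Group total = 59 + 307.40 = 366.40.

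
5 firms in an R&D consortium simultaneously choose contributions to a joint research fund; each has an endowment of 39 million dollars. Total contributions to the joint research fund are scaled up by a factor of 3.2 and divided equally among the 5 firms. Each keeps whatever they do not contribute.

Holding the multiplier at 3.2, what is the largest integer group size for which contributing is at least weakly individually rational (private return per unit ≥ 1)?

3

Private return per unit is 3.2/(group size), which is ≥ 1 whenever the group size is ≤ 3.2.
The largest such integer is 3.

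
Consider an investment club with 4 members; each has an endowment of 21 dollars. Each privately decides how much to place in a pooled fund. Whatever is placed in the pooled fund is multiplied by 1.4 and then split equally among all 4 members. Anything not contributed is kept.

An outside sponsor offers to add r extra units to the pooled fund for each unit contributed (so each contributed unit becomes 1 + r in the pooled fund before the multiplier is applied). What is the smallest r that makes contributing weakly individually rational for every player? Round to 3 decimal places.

With matching at rate r, one contributed unit becomes (1 + r) in the pooled fund and returns 1.4 × (1 + r) / 4 to the contributor.
Setting this equal to 1: 1 + r = 4/1.4 = 2.8571.
So the minimum matching rate is r = 2.8571 − 1 = 1.857.

1.857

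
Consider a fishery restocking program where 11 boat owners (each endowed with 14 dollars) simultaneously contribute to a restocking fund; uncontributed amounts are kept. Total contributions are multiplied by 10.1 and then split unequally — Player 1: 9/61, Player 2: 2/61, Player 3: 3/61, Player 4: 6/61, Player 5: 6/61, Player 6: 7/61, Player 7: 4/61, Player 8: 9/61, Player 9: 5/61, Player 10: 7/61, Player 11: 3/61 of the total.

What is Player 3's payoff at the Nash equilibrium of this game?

41.82 dollars

A player with share s gets back 10.1·s per unit contributed, so full contribution is dominant for anyone with s > 1/10.1 = 0.0990 and zero contribution is dominant for anyone below.
Player 1, Player 6, Player 8 and Player 10 are above the threshold, contributing 14 each; the remaining 7 contribute 0. Total contributed: 56.
Player 3 keeps 14 and receives 10.1 × 56 × 3/61 = 27.82 from the restocking fund, for a payoff of 41.82.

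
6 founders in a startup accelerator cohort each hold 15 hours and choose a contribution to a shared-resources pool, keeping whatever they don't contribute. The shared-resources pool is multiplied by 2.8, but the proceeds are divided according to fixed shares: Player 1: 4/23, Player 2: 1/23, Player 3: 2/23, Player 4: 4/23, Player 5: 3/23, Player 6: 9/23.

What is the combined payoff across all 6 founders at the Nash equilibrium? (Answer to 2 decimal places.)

117.00 hours

Each unit j contributes comes back to j as 2.8 × (j's share), so j prefers to contribute only if that share exceeds 1/2.8 = 0.3571; otherwise keeping the unit dominates.
Only Player 6 (9/23) clears that bar, contributing 15; the remaining 5 contribute 0. Total contributed: 15.
The shared-resources pool pays out 2.8 × 15 = 42.00 in total (split across the unequal shares, but the aggregate is all that matters for the group sum).
The 5 free-riders keep 15 each, adding 75. Group total = 75 + 42.00 = 117.00.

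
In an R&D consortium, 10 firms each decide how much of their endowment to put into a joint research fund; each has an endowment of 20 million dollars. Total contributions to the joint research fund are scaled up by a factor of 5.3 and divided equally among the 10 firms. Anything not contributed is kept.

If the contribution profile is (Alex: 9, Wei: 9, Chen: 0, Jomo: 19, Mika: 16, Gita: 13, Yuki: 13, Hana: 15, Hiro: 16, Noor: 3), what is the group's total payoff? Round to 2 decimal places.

685.90 million dollars

Total contributed: 9 + 9 + 0 + 19 + 16 + 13 + 13 + 15 + 16 + 3 = 113; total kept: 10 × 20 − 113 = 87.
The joint research fund pays out 5.3 × 113 = 598.90 in aggregate.
Group total = 87 + 598.90 = 685.90.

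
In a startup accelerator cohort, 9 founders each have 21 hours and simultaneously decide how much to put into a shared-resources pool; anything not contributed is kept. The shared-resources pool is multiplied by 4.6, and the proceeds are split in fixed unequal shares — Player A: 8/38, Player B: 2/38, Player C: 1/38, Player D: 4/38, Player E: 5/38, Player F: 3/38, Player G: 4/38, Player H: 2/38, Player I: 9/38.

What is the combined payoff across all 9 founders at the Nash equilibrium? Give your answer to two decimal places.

264.60 hours

A player with share s gets back 4.6·s per unit contributed, so full contribution is dominant for anyone with s > 1/4.6 = 0.2174 and zero contribution is dominant for anyone below.
Player I alone (share 9/38) is above the threshold, contributing 21; the remaining 8 contribute 0. Total contributed: 21.
The shared-resources pool pays out 4.6 × 21 = 96.60 in total (split across the unequal shares, but the aggregate is all that matters for the group sum).
The 8 free-riders keep 21 each, adding 168. Group total = 168 + 96.60 = 264.60.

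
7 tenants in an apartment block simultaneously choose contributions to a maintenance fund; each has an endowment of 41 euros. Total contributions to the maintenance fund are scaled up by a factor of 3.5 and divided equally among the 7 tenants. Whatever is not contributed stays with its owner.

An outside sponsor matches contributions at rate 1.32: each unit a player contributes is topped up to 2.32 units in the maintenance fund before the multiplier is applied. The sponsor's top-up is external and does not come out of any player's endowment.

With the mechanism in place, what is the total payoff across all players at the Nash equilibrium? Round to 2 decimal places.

Under the mechanism each unit contributed yields 3.5 × 2.32 / 7 = 1.1600 back to its contributor per unit of net cost, which exceeds 1, making full contribution the dominant choice for everyone.
At the Nash equilibrium everyone contributes 41. Group total payoff = 3.5 × 2.32 × 287 = 2330.44.

2330.44 euros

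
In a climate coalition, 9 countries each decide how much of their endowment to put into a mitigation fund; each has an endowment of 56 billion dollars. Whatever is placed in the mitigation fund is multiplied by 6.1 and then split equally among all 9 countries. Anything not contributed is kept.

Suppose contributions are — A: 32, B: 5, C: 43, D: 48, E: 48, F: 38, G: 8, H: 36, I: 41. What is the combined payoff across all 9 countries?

2028.90 billion dollars

Total contributed: 32 + 5 + 43 + 48 + 48 + 38 + 8 + 36 + 41 = 299; total kept: 9 × 56 − 299 = 205.
The mitigation fund pays out 6.1 × 299 = 1823.90 in aggregate.
Group total = 205 + 1823.90 = 2028.90.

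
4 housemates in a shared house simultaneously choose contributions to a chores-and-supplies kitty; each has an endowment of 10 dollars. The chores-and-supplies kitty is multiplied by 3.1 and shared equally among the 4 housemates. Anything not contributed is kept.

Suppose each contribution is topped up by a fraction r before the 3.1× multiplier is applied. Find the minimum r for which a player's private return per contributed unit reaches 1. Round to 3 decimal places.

With matching at rate r, one contributed unit becomes (1 + r) in the chores-and-supplies kitty and returns 3.1 × (1 + r) / 4 to the contributor.
Setting this equal to 1: 1 + r = 4/3.1 = 1.2903.
So the minimum matching rate is r = 1.2903 − 1 = 0.290.

0.290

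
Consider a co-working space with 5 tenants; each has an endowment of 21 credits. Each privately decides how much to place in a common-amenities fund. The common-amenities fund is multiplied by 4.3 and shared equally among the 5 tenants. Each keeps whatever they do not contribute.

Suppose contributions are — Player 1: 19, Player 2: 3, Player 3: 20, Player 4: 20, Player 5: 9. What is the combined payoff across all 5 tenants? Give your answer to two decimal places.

Total contributed: 19 + 3 + 20 + 20 + 9 = 71; total kept: 5 × 21 − 71 = 34.
The common-amenities fund pays out 4.3 × 71 = 305.30 in aggregate.
Group total = 34 + 305.30 = 339.30.

339.30 credits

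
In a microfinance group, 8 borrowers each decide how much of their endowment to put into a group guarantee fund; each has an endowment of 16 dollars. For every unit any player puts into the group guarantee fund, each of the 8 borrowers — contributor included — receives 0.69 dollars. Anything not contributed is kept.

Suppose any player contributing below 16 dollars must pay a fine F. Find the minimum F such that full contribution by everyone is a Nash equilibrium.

4.96 dollars

Given the others contribute fully, the best deviation is to contribute 0 (any partial contribution still incurs the fine and gives up units whose private return 0.69 is below 1).
Deviating from 16 to 0 saves 16 dollars but forfeits the deviator's share of the drop in the group guarantee fund: 0.69 × 16 = 11.04.
So the deviation gain is 16 − 11.04 = 4.96, and the fine must be at least 4.96 dollars to wipe it out.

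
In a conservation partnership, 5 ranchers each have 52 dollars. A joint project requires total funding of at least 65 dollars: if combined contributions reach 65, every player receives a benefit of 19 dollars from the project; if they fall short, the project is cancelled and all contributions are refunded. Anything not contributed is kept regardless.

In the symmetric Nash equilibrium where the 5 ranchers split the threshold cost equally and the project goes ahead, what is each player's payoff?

58 dollars

Equal share of the threshold: 65/5 = 13.
At this profile no one gains by cutting their contribution: any cut drops the total below 65, the project is cancelled, contributions are refunded, and the deviator ends with 52, which is less than 52 − 13 + 19 = 58. Contributing more than 13 just wastes the excess. So contributing exactly 13 is a best response.
Each player's payoff: 52 − 13 + 19 = 58.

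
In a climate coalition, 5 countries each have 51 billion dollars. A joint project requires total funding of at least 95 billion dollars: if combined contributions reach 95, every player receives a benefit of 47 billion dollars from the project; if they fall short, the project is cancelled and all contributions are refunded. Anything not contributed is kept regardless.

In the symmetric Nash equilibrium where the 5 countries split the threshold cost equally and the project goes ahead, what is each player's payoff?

Equal share of the threshold: 95/5 = 19.
At this profile no one gains by cutting their contribution: any cut drops the total below 95, the project is cancelled, contributions are refunded, and the deviator ends with 51, which is less than 51 − 19 + 47 = 79. Contributing more than 19 just wastes the excess. So contributing exactly 19 is a best response.
Each player's payoff: 51 − 19 + 47 = 79.

79 billion dollars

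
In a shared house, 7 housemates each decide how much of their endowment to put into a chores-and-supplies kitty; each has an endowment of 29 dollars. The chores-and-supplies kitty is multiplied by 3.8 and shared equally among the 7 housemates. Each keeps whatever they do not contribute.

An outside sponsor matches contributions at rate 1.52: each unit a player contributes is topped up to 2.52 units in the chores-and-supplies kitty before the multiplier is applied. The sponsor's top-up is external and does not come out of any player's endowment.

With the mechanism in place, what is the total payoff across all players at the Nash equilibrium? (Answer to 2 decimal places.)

1943.93 dollars

Under the mechanism each unit contributed yields 3.8 × 2.52 / 7 = 1.3680 back to its contributor per unit of net cost, which exceeds 1, making full contribution the dominant choice for everyone.
At the Nash equilibrium everyone contributes 29. Group total payoff = 3.8 × 2.52 × 203 = 1943.93.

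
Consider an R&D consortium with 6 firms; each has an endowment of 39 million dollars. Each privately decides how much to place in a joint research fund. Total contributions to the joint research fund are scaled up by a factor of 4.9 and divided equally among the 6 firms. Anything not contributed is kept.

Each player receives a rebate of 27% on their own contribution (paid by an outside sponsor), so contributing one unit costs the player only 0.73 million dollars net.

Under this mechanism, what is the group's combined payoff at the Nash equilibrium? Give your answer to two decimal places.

Under the mechanism each unit contributed yields (4.9/6) / 0.73 = 1.1187 back to its contributor per unit of net cost, which exceeds 1, making full contribution the dominant choice for everyone.
So the Nash equilibrium is full contribution by all 6; the group earns 6 × (39 × 0.27 + 4.9 × 39) = 1209.78.

1209.78 million dollars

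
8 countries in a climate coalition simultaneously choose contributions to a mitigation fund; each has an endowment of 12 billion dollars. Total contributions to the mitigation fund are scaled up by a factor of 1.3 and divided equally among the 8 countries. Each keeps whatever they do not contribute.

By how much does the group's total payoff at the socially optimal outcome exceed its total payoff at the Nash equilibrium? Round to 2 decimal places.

28.80 billion dollars

Each contributed unit returns 1.3/8 = 0.1625 to its contributor — below 1 — so contributing 0 is dominant for every player. At the Nash equilibrium everyone keeps their 12, and the group total is 8 × 12 = 96.
Each contributed unit returns 1.300 to the group as a whole (0.1625 to each of 8 players), which exceeds 1, so the social optimum is full contribution: group total = 1.300 × 96 = 124.80.
Efficiency loss = 124.80 − 96 = 28.80.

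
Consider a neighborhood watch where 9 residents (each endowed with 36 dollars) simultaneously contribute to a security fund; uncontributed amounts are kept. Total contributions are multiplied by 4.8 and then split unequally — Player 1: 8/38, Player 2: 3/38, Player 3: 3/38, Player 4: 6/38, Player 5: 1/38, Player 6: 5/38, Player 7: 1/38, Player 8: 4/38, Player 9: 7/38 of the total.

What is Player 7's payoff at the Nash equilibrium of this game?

A player with share s gets back 4.8·s per unit contributed, so full contribution is dominant for anyone with s > 1/4.8 = 0.2083 and zero contribution is dominant for anyone below.
Only Player 1 (8/38) clears that bar, contributing 36; the remaining 8 contribute 0. Total contributed: 36.
Player 7 keeps 36 and receives 4.8 × 36 × 1/38 = 4.55 from the security fund, for a payoff of 40.55.

40.55 dollars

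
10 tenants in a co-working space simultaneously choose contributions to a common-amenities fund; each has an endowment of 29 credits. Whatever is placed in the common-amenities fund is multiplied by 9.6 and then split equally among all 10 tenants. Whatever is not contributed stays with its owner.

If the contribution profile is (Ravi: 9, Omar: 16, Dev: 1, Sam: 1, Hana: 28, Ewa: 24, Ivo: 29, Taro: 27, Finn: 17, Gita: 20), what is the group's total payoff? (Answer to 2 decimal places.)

Total contributed: 9 + 16 + 1 + 1 + 28 + 24 + 29 + 27 + 17 + 20 = 172; total kept: 10 × 29 − 172 = 118.
The common-amenities fund pays out 9.6 × 172 = 1651.20 in aggregate.
Group total = 118 + 1651.20 = 1769.20.

1769.20 credits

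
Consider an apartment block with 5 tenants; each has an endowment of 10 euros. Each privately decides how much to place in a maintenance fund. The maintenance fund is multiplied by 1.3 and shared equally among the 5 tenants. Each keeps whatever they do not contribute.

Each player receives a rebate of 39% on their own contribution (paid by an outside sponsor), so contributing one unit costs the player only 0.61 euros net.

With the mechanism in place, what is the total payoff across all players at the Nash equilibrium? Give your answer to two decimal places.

With the mechanism, a contributed unit returns (1.3/5) / 0.61 = 0.4262 per unit of net cost — still below 1 — so contributing 0 remains dominant for every player.
At the Nash equilibrium no one contributes; group total payoff = 5 × 10 = 50.

50.00 euros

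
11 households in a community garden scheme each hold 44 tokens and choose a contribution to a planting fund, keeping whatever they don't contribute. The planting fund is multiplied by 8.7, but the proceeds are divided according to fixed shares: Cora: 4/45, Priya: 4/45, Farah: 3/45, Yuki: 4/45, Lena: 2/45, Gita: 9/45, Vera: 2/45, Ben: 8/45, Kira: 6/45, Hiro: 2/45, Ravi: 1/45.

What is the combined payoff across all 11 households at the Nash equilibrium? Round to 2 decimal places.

1500.40 tokens

A player with share s gets back 8.7·s per unit contributed, so full contribution is dominant for anyone with s > 1/8.7 = 0.1149 and zero contribution is dominant for anyone below.
The shares above 0.1149 belong to Gita, Ben and Kira, contributing 44 each; the remaining 8 contribute 0. Total contributed: 132.
The planting fund pays out 8.7 × 132 = 1148.40 in total (split across the unequal shares, but the aggregate is all that matters for the group sum).
The 8 free-riders keep 44 each, adding 352. Group total = 352 + 1148.40 = 1500.40.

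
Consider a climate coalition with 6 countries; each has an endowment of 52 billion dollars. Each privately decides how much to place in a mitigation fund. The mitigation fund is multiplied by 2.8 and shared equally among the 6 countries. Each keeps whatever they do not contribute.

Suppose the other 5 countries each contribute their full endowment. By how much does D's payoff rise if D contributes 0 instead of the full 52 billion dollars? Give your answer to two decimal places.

Switching from a contribution of 52 to 0 lets D keep an extra 52 billion dollars, but lowers the mitigation fund by 52, which costs D their own share of that drop: 2.8/6 × 52 = 24.27.
Net gain = 52 − 24.27 = 27.73. The private return per contributed unit (0.4667) is below 1, so free-riding is indeed the best response regardless of what the others do.

27.73 billion dollars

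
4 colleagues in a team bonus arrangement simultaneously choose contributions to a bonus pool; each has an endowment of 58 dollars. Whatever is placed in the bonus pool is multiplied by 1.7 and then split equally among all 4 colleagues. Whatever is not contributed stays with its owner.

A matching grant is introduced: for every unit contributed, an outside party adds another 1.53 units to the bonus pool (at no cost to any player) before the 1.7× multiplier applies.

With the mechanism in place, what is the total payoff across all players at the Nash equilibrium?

997.83 dollars

Under the mechanism each unit contributed yields 1.7 × 2.53 / 4 = 1.0753 back to its contributor per unit of net cost, which exceeds 1, making full contribution the dominant choice for everyone.
So the Nash equilibrium is full contribution by all 4; the group earns 1.7 × 2.53 × 232 = 997.83.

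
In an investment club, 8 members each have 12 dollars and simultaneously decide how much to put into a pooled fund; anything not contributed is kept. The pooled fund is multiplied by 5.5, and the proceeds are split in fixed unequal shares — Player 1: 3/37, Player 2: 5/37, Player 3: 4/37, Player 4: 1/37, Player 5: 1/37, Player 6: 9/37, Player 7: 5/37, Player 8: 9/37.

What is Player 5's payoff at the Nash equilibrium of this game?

15.57 dollars

A player with share s gets back 5.5·s per unit contributed, so full contribution is dominant for anyone with s > 1/5.5 = 0.1818 and zero contribution is dominant for anyone below.
Player 6 and Player 8 clear that bar, contributing 12 each; the remaining 6 contribute 0. Total contributed: 24.
Player 5 keeps 12 and receives 5.5 × 24 × 1/37 = 3.57 from the pooled fund, for a payoff of 15.57.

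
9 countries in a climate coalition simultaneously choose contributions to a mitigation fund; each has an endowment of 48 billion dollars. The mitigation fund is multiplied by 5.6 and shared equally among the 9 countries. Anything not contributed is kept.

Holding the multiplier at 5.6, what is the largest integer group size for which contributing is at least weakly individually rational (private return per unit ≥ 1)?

Private return per unit is 5.6/(group size), which is ≥ 1 whenever the group size is ≤ 5.6.
The largest such integer is 5.

5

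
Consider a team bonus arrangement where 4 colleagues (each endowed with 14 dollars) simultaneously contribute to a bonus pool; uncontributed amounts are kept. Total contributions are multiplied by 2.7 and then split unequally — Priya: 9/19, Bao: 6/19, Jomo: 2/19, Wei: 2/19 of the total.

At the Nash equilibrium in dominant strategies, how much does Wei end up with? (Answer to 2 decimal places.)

17.98 dollars

Each unit j contributes comes back to j as 2.7 × (j's share), so j prefers to contribute only if that share exceeds 1/2.7 = 0.3704; otherwise keeping the unit dominates.
Only Priya (9/19) clears that bar, contributing 14; the remaining 3 contribute 0. Total contributed: 14.
Wei keeps 14 and receives 2.7 × 14 × 2/19 = 3.98 from the bonus pool, for a payoff of 17.98.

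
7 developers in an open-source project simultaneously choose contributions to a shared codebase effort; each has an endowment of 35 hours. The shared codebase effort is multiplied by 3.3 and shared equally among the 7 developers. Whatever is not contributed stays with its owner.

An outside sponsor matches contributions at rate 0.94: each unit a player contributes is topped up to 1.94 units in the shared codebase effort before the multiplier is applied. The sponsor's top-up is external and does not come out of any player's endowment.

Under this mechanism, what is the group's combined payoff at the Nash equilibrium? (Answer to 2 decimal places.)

The effective private return is 3.3 × 1.94 / 7 = 0.9146, which is still under 1, so the mechanism doesn't change anyone's dominant strategy: zero contribution.
Everyone keeps their endowment and the group total is 7 × 35 = 245.

245.00 hours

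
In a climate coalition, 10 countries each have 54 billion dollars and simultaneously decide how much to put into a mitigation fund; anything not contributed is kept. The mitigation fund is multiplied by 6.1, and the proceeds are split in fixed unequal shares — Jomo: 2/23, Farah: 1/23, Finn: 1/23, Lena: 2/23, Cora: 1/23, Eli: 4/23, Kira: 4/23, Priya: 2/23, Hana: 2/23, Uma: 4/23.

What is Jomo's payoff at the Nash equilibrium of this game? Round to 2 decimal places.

For player j, contributing a unit is worthwhile iff 6.1 × (j's share) ≥ 1, i.e. iff j's share is at least 0.1639.
The shares above 0.1639 belong to Eli, Kira and Uma, contributing 54 each; the remaining 7 contribute 0. Total contributed: 162.
Jomo keeps 54 and receives 6.1 × 162 × 2/23 = 85.93 from the mitigation fund, for a payoff of 139.93.

139.93 billion dollars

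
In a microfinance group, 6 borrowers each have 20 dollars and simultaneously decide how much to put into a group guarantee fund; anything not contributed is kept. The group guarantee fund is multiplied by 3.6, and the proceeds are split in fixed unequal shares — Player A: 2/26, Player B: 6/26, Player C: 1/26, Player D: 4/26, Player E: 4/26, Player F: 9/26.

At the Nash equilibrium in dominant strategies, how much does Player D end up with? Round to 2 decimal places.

Player j's private return per contributed unit is 3.6 × (j's share). Contributing is weakly dominant for j when that share is at least 1/3.6 = 0.2778, and contributing 0 is dominant otherwise.
The only share above 0.2778 is Player F's 9/26, contributing 20; the remaining 5 contribute 0. Total contributed: 20.
Player D keeps 20 and receives 3.6 × 20 × 4/26 = 11.08 from the group guarantee fund, for a payoff of 31.08.

31.08 dollars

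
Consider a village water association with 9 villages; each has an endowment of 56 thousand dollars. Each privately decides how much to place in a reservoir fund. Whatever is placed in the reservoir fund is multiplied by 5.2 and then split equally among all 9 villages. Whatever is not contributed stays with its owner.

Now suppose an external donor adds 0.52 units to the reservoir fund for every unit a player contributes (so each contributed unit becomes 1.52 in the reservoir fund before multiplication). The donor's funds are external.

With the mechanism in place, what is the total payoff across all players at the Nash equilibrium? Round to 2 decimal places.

504.00 thousand dollars

Even with the mechanism, each unit contributed returns only 5.2 × 1.52 / 9 = 0.8782 per unit of net cost, so contributing nothing is still dominant.
At the Nash equilibrium no one contributes; group total payoff = 9 × 56 = 504.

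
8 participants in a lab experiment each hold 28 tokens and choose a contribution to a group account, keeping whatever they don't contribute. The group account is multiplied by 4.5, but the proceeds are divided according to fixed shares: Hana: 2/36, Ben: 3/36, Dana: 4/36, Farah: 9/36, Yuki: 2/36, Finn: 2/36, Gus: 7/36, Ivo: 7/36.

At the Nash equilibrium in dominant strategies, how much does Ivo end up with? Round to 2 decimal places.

For player j, contributing a unit is worthwhile iff 4.5 × (j's share) ≥ 1, i.e. iff j's share is at least 0.2222.
Farah alone (share 9/36) is above the threshold, contributing 28; the remaining 7 contribute 0. Total contributed: 28.
Ivo keeps 28 and receives 4.5 × 28 × 7/36 = 24.50 from the group account, for a payoff of 52.50.

52.50 tokens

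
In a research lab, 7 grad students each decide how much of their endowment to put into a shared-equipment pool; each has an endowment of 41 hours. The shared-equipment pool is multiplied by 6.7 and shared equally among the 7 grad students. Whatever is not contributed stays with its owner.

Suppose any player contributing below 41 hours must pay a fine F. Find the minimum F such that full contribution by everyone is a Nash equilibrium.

Given the others contribute fully, the best deviation is to contribute 0 (any partial contribution still incurs the fine and gives up units whose private return 0.9571 is below 1).
Deviating from 41 to 0 saves 41 hours but forfeits the deviator's share of the drop in the shared-equipment pool: 6.7/7 × 41 = 39.24.
So the deviation gain is 41 − 39.24 = 1.76, and the fine must be at least 1.76 hours to wipe it out.

1.76 hours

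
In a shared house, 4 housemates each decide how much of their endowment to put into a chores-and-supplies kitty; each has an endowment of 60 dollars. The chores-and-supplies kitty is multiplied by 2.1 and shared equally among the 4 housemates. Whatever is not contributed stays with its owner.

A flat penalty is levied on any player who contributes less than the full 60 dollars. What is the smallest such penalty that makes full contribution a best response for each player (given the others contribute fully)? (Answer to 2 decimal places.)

28.50 dollars

Given the others contribute fully, the best deviation is to contribute 0 (any partial contribution still incurs the fine and gives up units whose private return 0.5250 is below 1).
Deviating from 60 to 0 saves 60 dollars but forfeits the deviator's share of the drop in the chores-and-supplies kitty: 2.1/4 × 60 = 31.50.
So the deviation gain is 60 − 31.50 = 28.50, and the fine must be at least 28.50 dollars to wipe it out.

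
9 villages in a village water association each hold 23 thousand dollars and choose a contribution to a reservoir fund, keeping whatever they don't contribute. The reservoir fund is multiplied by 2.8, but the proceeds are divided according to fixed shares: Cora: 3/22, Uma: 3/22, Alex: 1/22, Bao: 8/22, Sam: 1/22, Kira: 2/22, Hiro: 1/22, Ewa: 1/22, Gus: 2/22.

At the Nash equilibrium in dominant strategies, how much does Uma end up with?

A player with share s gets back 2.8·s per unit contributed, so full contribution is dominant for anyone with s > 1/2.8 = 0.3571 and zero contribution is dominant for anyone below.
Only Bao (8/22) clears that bar, contributing 23; the remaining 8 contribute 0. Total contributed: 23.
Uma keeps 23 and receives 2.8 × 23 × 3/22 = 8.78 from the reservoir fund, for a payoff of 31.78.

31.78 thousand dollars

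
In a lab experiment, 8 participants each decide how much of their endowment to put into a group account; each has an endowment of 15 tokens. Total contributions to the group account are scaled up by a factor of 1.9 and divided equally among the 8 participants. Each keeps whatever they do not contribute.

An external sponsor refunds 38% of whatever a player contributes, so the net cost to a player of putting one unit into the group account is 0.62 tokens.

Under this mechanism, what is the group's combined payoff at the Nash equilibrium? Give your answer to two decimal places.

120.00 tokens

With the mechanism, a contributed unit returns (1.9/8) / 0.62 = 0.3831 per unit of net cost — still below 1 — so contributing 0 remains dominant for every player.
At the Nash equilibrium no one contributes; group total payoff = 8 × 15 = 120.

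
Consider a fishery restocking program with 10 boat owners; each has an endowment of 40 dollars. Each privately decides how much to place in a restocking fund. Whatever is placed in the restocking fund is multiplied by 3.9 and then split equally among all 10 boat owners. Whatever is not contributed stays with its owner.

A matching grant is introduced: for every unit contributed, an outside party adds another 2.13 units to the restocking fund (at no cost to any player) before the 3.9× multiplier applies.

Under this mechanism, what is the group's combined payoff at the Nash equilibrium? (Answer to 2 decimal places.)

Under the mechanism each unit contributed yields 3.9 × 3.13 / 10 = 1.2207 back to its contributor per unit of net cost, which exceeds 1, making full contribution the dominant choice for everyone.
So the Nash equilibrium is full contribution by all 10; the group earns 3.9 × 3.13 × 400 = 4882.80.

4882.80 dollars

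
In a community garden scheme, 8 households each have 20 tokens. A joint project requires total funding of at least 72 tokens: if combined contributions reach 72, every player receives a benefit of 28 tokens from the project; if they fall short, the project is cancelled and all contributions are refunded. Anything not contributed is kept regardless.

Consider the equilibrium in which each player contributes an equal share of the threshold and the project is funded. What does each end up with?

39 tokens

Equal share of the threshold: 72/8 = 9.
At this profile no one gains by cutting their contribution: any cut drops the total below 72, the project is cancelled, contributions are refunded, and the deviator ends with 20, which is less than 20 − 9 + 28 = 39. Contributing more than 9 just wastes the excess. So contributing exactly 9 is a best response.
Each player's payoff: 20 − 9 + 28 = 39.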